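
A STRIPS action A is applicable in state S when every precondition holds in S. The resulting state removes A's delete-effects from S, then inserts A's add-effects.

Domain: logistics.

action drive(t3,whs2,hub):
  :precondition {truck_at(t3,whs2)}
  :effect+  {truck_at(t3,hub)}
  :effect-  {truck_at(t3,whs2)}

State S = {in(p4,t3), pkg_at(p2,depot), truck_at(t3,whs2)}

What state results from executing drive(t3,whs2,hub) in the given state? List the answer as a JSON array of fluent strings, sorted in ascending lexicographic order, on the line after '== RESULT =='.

Compute (S \ del) ∪ add:
  pre ⊆ S: {truck_at(t3,whs2)} ⊆ S  — applicable
  S \ del = {in(p4,t3), pkg_at(p2,depot)}
  ∪ add   = {in(p4,t3), pkg_at(p2,depot), truck_at(t3,hub)}

== RESULT ==
["in(p4,t3)", "pkg_at(p2,depot)", "truck_at(t3,hub)"]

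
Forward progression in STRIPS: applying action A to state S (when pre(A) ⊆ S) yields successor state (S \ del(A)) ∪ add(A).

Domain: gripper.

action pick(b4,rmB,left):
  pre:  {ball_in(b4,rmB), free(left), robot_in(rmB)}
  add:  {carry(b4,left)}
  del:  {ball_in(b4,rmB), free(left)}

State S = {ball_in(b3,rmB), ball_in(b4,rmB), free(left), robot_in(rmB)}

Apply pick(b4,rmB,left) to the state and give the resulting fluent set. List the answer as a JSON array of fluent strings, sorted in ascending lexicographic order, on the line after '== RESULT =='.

Progress:
  pre ⊆ S: {ball_in(b4,rmB), free(left), robot_in(rmB)} ⊆ S  — applicable
  S \ del = {ball_in(b3,rmB), robot_in(rmB)}
  ∪ add   = {ball_in(b3,rmB), carry(b4,left), robot_in(rmB)}

== RESULT ==
["ball_in(b3,rmB)", "carry(b4,left)", "robot_in(rmB)"]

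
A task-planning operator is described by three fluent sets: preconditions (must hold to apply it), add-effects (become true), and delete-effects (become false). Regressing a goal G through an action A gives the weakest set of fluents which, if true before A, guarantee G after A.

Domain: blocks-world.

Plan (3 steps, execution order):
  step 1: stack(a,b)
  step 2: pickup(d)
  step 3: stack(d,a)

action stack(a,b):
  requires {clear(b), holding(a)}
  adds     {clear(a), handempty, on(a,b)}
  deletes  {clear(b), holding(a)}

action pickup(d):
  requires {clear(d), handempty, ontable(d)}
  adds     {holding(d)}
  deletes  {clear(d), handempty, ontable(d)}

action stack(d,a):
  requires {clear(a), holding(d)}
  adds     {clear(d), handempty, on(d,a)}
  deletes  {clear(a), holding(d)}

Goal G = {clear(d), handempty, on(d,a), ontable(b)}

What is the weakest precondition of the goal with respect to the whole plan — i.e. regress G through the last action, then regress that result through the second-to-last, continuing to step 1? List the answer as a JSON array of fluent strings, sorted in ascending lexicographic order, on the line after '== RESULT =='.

Regress step by step:
  through step 3 (stack(d,a)): drop {clear(d), handempty, on(d,a)}, keep {ontable(b)}, require {clear(a), holding(d)}
    → {clear(a), holding(d), ontable(b)}
  through step 2 (pickup(d)): drop {holding(d)}, keep {clear(a), ontable(b)}, require {clear(d), handempty, ontable(d)}
    → {clear(a), clear(d), handempty, ontable(b), ontable(d)}
  through step 1 (stack(a,b)): drop {clear(a), handempty}, keep {clear(d), ontable(b), ontable(d)}, require {clear(b), holding(a)}
    → {clear(b), clear(d), holding(a), ontable(b), ontable(d)}

== RESULT ==
["clear(b)", "clear(d)", "holding(a)", "ontable(b)", "ontable(d)"]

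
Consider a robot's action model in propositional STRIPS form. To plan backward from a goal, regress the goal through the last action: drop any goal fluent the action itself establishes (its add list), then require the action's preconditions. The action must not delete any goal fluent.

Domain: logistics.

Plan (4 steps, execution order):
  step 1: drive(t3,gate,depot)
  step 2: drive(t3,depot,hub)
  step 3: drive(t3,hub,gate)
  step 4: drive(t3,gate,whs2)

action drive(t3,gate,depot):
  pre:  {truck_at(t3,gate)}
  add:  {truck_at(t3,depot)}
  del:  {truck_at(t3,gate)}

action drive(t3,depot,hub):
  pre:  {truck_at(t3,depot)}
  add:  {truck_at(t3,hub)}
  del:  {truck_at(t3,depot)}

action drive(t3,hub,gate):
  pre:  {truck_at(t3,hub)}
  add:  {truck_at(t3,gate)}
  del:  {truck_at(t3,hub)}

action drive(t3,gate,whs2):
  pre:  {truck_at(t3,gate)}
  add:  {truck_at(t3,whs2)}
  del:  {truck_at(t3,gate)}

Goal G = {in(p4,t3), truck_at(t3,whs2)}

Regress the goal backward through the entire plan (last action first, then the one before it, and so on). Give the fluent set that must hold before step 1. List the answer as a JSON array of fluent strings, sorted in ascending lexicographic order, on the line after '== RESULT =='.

Regress step by step:
  through step 4 (drive(t3,gate,whs2)): drop {truck_at(t3,whs2)}, keep {in(p4,t3)}, require {truck_at(t3,gate)}
    → {in(p4,t3), truck_at(t3,gate)}
  through step 3 (drive(t3,hub,gate)): drop {truck_at(t3,gate)}, keep {in(p4,t3)}, require {truck_at(t3,hub)}
    → {in(p4,t3), truck_at(t3,hub)}
  through step 2 (drive(t3,depot,hub)): drop {truck_at(t3,hub)}, keep {in(p4,t3)}, require {truck_at(t3,depot)}
    → {in(p4,t3), truck_at(t3,depot)}
  through step 1 (drive(t3,gate,depot)): drop {truck_at(t3,depot)}, keep {in(p4,t3)}, require {truck_at(t3,gate)}
    → {in(p4,t3), truck_at(t3,gate)}

== RESULT ==
["in(p4,t3)", "truck_at(t3,gate)"]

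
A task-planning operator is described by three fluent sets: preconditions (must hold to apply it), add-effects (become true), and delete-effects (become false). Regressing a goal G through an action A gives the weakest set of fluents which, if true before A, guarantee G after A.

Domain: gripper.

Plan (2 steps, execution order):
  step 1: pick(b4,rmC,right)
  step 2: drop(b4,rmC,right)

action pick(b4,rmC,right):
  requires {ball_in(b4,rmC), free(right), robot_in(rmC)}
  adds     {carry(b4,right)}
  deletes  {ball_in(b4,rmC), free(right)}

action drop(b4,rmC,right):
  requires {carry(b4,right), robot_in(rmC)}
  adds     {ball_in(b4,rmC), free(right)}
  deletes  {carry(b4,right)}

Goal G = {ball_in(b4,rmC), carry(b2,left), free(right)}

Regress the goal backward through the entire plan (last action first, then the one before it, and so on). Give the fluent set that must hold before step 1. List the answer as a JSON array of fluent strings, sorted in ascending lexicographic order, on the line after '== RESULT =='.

Regress step by step:
  through step 2 (drop(b4,rmC,right)): drop {ball_in(b4,rmC), free(right)}, keep {carry(b2,left)}, require {carry(b4,right), robot_in(rmC)}
    → {carry(b2,left), carry(b4,right), robot_in(rmC)}
  through step 1 (pick(b4,rmC,right)): drop {carry(b4,right)}, keep {carry(b2,left), robot_in(rmC)}, require {ball_in(b4,rmC), free(right), robot_in(rmC)}
    → {ball_in(b4,rmC), carry(b2,left), free(right), robot_in(rmC)}

== RESULT ==
["ball_in(b4,rmC)", "carry(b2,left)", "free(right)", "robot_in(rmC)"]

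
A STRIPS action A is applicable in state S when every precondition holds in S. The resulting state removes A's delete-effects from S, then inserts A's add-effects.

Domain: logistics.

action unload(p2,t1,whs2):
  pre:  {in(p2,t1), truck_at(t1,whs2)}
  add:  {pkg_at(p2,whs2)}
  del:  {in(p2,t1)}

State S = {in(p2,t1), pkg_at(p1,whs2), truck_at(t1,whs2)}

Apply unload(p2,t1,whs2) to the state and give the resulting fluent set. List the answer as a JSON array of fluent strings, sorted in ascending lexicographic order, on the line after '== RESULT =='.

Compute (S \ del) ∪ add:
  pre ⊆ S: {in(p2,t1), truck_at(t1,whs2)} ⊆ S  — applicable
  S \ del = {pkg_at(p1,whs2), truck_at(t1,whs2)}
  ∪ add   = {pkg_at(p1,whs2), pkg_at(p2,whs2), truck_at(t1,whs2)}

== RESULT ==
["pkg_at(p1,whs2)", "pkg_at(p2,whs2)", "truck_at(t1,whs2)"]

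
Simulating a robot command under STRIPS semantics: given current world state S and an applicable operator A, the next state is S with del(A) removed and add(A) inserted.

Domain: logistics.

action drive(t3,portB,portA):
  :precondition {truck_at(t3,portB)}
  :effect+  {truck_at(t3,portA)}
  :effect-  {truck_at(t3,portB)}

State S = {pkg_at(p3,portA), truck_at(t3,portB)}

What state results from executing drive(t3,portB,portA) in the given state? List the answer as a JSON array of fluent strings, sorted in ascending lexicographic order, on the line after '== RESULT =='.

Compute (S \ del) ∪ add:
  pre ⊆ S: {truck_at(t3,portB)} ⊆ S  — applicable
  S \ del = {pkg_at(p3,portA)}
  ∪ add   = {pkg_at(p3,portA), truck_at(t3,portA)}

== RESULT ==
["pkg_at(p3,portA)", "truck_at(t3,portA)"]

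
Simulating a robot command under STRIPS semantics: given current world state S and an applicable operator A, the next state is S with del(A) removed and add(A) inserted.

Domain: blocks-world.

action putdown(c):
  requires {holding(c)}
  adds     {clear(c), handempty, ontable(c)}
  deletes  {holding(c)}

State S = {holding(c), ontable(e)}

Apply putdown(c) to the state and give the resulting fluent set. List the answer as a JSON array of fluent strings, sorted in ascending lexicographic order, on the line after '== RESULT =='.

Compute (S \ del) ∪ add:
  pre ⊆ S: {holding(c)} ⊆ S  — applicable
  S \ del = {ontable(e)}
  ∪ add   = {clear(c), handempty, ontable(c), ontable(e)}

== RESULT ==
["clear(c)", "handempty", "ontable(c)", "ontable(e)"]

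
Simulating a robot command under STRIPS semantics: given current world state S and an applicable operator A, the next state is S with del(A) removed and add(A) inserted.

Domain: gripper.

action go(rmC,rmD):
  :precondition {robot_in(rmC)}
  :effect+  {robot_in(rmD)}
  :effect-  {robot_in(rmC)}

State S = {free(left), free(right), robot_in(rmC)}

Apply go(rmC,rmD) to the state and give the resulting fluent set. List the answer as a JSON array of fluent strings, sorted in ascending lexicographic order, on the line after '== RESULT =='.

Progress:
  pre ⊆ S: {robot_in(rmC)} ⊆ S  — applicable
  S \ del = {free(left), free(right)}
  ∪ add   = {free(left), free(right), robot_in(rmD)}

== RESULT ==
["free(left)", "free(right)", "robot_in(rmD)"]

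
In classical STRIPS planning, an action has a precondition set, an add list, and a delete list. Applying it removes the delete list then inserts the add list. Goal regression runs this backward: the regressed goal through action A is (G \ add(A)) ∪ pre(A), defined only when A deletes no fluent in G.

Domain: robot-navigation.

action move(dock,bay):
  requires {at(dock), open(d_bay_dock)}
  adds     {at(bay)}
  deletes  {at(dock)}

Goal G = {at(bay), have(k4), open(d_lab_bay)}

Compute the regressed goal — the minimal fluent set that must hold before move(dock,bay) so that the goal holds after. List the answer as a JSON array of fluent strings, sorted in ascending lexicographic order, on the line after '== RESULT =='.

Compute (G \ add) ∪ pre:
  G ∩ del = {}  (empty — regression defined)
  G \ add = {at(bay), have(k4), open(d_lab_bay)} \ {at(bay)} = {have(k4), open(d_lab_bay)}
  ∪ pre   = {have(k4), open(d_lab_bay)} ∪ {at(dock), open(d_bay_dock)}
          = {at(dock), have(k4), open(d_bay_dock), open(d_lab_bay)}

== RESULT ==
["at(dock)", "have(k4)", "open(d_bay_dock)", "open(d_lab_bay)"]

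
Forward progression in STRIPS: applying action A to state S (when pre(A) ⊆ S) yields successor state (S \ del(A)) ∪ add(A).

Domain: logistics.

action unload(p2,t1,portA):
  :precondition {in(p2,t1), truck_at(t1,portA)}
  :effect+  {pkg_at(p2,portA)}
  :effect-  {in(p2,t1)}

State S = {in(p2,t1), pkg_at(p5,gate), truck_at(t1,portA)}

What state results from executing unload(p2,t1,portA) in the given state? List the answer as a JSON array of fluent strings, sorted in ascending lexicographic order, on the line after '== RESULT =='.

Progress:
  pre ⊆ S: {in(p2,t1), truck_at(t1,portA)} ⊆ S  — applicable
  S \ del = {pkg_at(p5,gate), truck_at(t1,portA)}
  ∪ add   = {pkg_at(p2,portA), pkg_at(p5,gate), truck_at(t1,portA)}

== RESULT ==
["pkg_at(p2,portA)", "pkg_at(p5,gate)", "truck_at(t1,portA)"]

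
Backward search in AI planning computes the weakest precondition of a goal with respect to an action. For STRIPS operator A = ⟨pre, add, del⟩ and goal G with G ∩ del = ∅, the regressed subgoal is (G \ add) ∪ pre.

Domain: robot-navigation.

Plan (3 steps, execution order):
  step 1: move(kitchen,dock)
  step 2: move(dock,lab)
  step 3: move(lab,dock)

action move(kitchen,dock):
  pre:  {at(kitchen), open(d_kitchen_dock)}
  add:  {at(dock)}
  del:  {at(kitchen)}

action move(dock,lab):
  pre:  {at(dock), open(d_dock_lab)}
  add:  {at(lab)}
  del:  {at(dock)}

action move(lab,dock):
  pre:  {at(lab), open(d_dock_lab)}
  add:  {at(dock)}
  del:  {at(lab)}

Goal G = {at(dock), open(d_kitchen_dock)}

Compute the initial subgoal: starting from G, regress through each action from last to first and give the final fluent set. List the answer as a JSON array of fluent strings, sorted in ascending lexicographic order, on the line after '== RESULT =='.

Work backward from the goal:
  through step 3 (move(lab,dock)): drop {at(dock)}, keep {open(d_kitchen_dock)}, require {at(lab), open(d_dock_lab)}
    → {at(lab), open(d_dock_lab), open(d_kitchen_dock)}
  through step 2 (move(dock,lab)): drop {at(lab)}, keep {open(d_dock_lab), open(d_kitchen_dock)}, require {at(dock), open(d_dock_lab)}
    → {at(dock), open(d_dock_lab), open(d_kitchen_dock)}
  through step 1 (move(kitchen,dock)): drop {at(dock)}, keep {open(d_dock_lab), open(d_kitchen_dock)}, require {at(kitchen), open(d_kitchen_dock)}
    → {at(kitchen), open(d_dock_lab), open(d_kitchen_dock)}

== RESULT ==
["at(kitchen)", "open(d_dock_lab)", "open(d_kitchen_dock)"]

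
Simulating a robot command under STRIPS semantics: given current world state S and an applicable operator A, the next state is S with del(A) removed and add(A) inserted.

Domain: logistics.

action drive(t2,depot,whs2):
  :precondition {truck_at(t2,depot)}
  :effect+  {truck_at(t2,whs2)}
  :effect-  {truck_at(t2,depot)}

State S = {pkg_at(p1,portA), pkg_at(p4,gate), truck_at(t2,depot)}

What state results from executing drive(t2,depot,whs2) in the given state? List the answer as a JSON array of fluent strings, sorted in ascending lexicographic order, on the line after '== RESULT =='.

Progress:
  pre ⊆ S: {truck_at(t2,depot)} ⊆ S  — applicable
  S \ del = {pkg_at(p1,portA), pkg_at(p4,gate)}
  ∪ add   = {pkg_at(p1,portA), pkg_at(p4,gate), truck_at(t2,whs2)}

== RESULT ==
["pkg_at(p1,portA)", "pkg_at(p4,gate)", "truck_at(t2,whs2)"]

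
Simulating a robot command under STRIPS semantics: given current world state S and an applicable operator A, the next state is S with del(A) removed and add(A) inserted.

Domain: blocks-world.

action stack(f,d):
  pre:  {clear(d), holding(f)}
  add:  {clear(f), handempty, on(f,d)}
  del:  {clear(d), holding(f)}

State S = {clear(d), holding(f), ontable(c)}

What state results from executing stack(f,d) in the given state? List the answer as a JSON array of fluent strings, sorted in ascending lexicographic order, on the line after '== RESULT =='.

Compute (S \ del) ∪ add:
  pre ⊆ S: {clear(d), holding(f)} ⊆ S  — applicable
  S \ del = {ontable(c)}
  ∪ add   = {clear(f), handempty, on(f,d), ontable(c)}

== RESULT ==
["clear(f)", "handempty", "on(f,d)", "ontable(c)"]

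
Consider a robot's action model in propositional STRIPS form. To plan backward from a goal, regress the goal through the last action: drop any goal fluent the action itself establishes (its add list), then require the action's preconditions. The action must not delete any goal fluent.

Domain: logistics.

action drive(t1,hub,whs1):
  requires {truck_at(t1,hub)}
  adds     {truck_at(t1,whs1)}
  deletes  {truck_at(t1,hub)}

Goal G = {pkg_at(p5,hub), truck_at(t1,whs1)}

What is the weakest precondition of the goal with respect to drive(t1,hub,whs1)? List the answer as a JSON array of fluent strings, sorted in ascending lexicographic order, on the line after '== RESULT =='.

Compute (G \ add) ∪ pre:
  G ∩ del = {}  (empty — regression defined)
  G \ add = {pkg_at(p5,hub), truck_at(t1,whs1)} \ {truck_at(t1,whs1)} = {pkg_at(p5,hub)}
  ∪ pre   = {pkg_at(p5,hub)} ∪ {truck_at(t1,hub)}
          = {pkg_at(p5,hub), truck_at(t1,hub)}

== RESULT ==
["pkg_at(p5,hub)", "truck_at(t1,hub)"]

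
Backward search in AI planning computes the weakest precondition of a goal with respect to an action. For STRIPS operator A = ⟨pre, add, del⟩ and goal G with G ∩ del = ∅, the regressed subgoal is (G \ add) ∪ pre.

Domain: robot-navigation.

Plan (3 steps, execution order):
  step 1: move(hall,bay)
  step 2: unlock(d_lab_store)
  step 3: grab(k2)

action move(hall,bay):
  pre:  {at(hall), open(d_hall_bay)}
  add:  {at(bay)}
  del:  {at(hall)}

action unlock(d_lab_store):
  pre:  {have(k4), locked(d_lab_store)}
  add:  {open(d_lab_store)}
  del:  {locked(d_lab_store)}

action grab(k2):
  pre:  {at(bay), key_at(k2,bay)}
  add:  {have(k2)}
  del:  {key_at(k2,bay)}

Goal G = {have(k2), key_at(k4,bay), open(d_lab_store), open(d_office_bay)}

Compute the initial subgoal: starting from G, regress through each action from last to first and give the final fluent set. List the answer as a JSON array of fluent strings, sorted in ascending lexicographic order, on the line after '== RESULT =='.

Work backward from the goal:
  through step 3 (grab(k2)): drop {have(k2)}, keep {key_at(k4,bay), open(d_lab_store), open(d_office_bay)}, require {at(bay), key_at(k2,bay)}
    → {at(bay), key_at(k2,bay), key_at(k4,bay), open(d_lab_store), open(d_office_bay)}
  through step 2 (unlock(d_lab_store)): drop {open(d_lab_store)}, keep {at(bay), key_at(k2,bay), key_at(k4,bay), open(d_office_bay)}, require {have(k4), locked(d_lab_store)}
    → {at(bay), have(k4), key_at(k2,bay), key_at(k4,bay), locked(d_lab_store), open(d_office_bay)}
  through step 1 (move(hall,bay)): drop {at(bay)}, keep {have(k4), key_at(k2,bay), key_at(k4,bay), locked(d_lab_store), open(d_office_bay)}, require {at(hall), open(d_hall_bay)}
    → {at(hall), have(k4), key_at(k2,bay), key_at(k4,bay), locked(d_lab_store), open(d_hall_bay), open(d_office_bay)}

== RESULT ==
["at(hall)", "have(k4)", "key_at(k2,bay)", "key_at(k4,bay)", "locked(d_lab_store)", "open(d_hall_bay)", "open(d_office_bay)"]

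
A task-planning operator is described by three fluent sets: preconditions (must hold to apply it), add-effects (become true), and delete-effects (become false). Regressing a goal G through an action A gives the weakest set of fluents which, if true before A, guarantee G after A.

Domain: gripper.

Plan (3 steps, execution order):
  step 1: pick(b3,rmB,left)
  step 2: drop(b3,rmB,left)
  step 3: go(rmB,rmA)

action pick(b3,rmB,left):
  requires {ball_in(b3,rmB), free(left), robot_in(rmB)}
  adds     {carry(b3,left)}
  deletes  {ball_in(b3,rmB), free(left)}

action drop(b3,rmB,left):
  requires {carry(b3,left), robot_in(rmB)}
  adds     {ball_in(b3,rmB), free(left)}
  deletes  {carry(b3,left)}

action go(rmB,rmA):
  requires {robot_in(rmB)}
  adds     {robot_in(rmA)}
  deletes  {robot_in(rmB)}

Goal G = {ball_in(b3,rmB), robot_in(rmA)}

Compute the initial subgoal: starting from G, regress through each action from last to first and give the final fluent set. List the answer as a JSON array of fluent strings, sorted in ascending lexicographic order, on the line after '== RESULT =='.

Regress step by step:
  through step 3 (go(rmB,rmA)): drop {robot_in(rmA)}, keep {ball_in(b3,rmB)}, require {robot_in(rmB)}
    → {ball_in(b3,rmB), robot_in(rmB)}
  through step 2 (drop(b3,rmB,left)): drop {ball_in(b3,rmB)}, keep {robot_in(rmB)}, require {carry(b3,left), robot_in(rmB)}
    → {carry(b3,left), robot_in(rmB)}
  through step 1 (pick(b3,rmB,left)): drop {carry(b3,left)}, keep {robot_in(rmB)}, require {ball_in(b3,rmB), free(left), robot_in(rmB)}
    → {ball_in(b3,rmB), free(left), robot_in(rmB)}

== RESULT ==
["ball_in(b3,rmB)", "free(left)", "robot_in(rmB)"]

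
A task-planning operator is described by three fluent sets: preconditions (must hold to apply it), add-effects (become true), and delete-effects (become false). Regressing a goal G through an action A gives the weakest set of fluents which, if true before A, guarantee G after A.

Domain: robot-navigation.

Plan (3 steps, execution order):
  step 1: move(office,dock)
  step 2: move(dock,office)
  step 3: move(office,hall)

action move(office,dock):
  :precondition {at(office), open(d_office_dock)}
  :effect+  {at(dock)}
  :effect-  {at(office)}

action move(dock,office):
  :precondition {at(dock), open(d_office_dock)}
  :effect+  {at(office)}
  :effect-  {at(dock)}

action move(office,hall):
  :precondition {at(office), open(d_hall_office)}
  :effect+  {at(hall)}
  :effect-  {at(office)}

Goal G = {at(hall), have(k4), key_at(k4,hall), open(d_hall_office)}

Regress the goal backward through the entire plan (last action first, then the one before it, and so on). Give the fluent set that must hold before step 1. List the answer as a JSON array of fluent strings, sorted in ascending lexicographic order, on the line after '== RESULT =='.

Regress step by step:
  through step 3 (move(office,hall)): drop {at(hall)}, keep {have(k4), key_at(k4,hall), open(d_hall_office)}, require {at(office), open(d_hall_office)}
    → {at(office), have(k4), key_at(k4,hall), open(d_hall_office)}
  through step 2 (move(dock,office)): drop {at(office)}, keep {have(k4), key_at(k4,hall), open(d_hall_office)}, require {at(dock), open(d_office_dock)}
    → {at(dock), have(k4), key_at(k4,hall), open(d_hall_office), open(d_office_dock)}
  through step 1 (move(office,dock)): drop {at(dock)}, keep {have(k4), key_at(k4,hall), open(d_hall_office), open(d_office_dock)}, require {at(office), open(d_office_dock)}
    → {at(office), have(k4), key_at(k4,hall), open(d_hall_office), open(d_office_dock)}

== RESULT ==
["at(office)", "have(k4)", "key_at(k4,hall)", "open(d_hall_office)", "open(d_office_dock)"]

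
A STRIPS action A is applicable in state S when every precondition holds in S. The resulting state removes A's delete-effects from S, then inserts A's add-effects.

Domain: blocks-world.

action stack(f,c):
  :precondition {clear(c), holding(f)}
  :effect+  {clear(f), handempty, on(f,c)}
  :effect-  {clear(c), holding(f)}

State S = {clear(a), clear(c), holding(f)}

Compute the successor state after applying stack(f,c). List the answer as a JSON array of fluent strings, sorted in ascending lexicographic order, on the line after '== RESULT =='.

Compute (S \ del) ∪ add:
  pre ⊆ S: {clear(c), holding(f)} ⊆ S  — applicable
  S \ del = {clear(a)}
  ∪ add   = {clear(a), clear(f), handempty, on(f,c)}

== RESULT ==
["clear(a)", "clear(f)", "handempty", "on(f,c)"]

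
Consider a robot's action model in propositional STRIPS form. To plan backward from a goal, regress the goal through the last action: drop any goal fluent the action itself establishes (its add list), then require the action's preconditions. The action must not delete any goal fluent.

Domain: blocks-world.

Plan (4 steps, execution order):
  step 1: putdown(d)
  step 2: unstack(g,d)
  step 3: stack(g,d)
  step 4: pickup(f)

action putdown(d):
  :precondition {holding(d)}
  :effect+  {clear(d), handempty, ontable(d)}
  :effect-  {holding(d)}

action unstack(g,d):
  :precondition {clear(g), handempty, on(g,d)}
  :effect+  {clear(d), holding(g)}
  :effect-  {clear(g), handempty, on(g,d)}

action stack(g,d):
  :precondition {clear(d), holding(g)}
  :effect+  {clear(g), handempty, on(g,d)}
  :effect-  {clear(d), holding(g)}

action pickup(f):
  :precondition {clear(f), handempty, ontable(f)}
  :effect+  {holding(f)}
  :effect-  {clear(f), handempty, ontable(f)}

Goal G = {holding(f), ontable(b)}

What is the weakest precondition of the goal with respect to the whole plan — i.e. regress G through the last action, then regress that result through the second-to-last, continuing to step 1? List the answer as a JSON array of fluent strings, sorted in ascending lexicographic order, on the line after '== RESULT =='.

Work backward from the goal:
  through step 4 (pickup(f)): drop {holding(f)}, keep {ontable(b)}, require {clear(f), handempty, ontable(f)}
    → {clear(f), handempty, ontable(b), ontable(f)}
  through step 3 (stack(g,d)): drop {handempty}, keep {clear(f), ontable(b), ontable(f)}, require {clear(d), holding(g)}
    → {clear(d), clear(f), holding(g), ontable(b), ontable(f)}
  through step 2 (unstack(g,d)): drop {clear(d), holding(g)}, keep {clear(f), ontable(b), ontable(f)}, require {clear(g), handempty, on(g,d)}
    → {clear(f), clear(g), handempty, on(g,d), ontable(b), ontable(f)}
  through step 1 (putdown(d)): drop {handempty}, keep {clear(f), clear(g), on(g,d), ontable(b), ontable(f)}, require {holding(d)}
    → {clear(f), clear(g), holding(d), on(g,d), ontable(b), ontable(f)}

== RESULT ==
["clear(f)", "clear(g)", "holding(d)", "on(g,d)", "ontable(b)", "ontable(f)"]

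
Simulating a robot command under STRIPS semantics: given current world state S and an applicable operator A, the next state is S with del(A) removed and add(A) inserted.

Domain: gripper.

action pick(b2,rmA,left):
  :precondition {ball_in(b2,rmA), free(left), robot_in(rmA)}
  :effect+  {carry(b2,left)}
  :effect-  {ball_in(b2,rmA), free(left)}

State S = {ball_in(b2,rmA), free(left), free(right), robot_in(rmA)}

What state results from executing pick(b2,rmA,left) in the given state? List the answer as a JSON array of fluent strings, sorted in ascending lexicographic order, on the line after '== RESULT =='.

Progress:
  pre ⊆ S: {ball_in(b2,rmA), free(left), robot_in(rmA)} ⊆ S  — applicable
  S \ del = {free(right), robot_in(rmA)}
  ∪ add   = {carry(b2,left), free(right), robot_in(rmA)}

== RESULT ==
["carry(b2,left)", "free(right)", "robot_in(rmA)"]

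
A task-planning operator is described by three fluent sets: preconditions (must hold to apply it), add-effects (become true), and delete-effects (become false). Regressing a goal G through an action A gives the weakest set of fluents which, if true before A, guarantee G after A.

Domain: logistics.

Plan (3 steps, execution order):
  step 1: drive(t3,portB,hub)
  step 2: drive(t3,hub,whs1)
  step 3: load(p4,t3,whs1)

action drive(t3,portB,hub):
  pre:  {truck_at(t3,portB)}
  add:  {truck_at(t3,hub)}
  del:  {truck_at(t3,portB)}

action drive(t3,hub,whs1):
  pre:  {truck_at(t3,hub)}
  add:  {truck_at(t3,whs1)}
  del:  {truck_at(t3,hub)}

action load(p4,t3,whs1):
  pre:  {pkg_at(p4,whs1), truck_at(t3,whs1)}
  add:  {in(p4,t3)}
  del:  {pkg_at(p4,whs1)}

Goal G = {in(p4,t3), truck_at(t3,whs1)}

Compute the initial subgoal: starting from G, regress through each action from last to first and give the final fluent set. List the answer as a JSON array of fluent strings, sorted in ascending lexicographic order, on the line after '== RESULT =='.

Regress step by step:
  through step 3 (load(p4,t3,whs1)): drop {in(p4,t3)}, keep {truck_at(t3,whs1)}, require {pkg_at(p4,whs1), truck_at(t3,whs1)}
    → {pkg_at(p4,whs1), truck_at(t3,whs1)}
  through step 2 (drive(t3,hub,whs1)): drop {truck_at(t3,whs1)}, keep {pkg_at(p4,whs1)}, require {truck_at(t3,hub)}
    → {pkg_at(p4,whs1), truck_at(t3,hub)}
  through step 1 (drive(t3,portB,hub)): drop {truck_at(t3,hub)}, keep {pkg_at(p4,whs1)}, require {truck_at(t3,portB)}
    → {pkg_at(p4,whs1), truck_at(t3,portB)}

== RESULT ==
["pkg_at(p4,whs1)", "truck_at(t3,portB)"]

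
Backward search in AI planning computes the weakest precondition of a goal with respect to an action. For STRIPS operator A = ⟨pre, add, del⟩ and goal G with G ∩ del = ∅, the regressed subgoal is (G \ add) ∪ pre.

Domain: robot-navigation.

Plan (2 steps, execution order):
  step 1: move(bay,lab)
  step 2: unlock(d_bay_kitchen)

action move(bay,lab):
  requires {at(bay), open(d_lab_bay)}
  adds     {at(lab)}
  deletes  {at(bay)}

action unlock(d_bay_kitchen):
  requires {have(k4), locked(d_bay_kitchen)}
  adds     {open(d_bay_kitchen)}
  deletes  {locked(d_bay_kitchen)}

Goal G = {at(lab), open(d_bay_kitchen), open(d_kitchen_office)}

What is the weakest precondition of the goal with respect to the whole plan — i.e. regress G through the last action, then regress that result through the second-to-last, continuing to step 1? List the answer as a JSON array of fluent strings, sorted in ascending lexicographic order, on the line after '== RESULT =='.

Work backward from the goal:
  through step 2 (unlock(d_bay_kitchen)): drop {open(d_bay_kitchen)}, keep {at(lab), open(d_kitchen_office)}, require {have(k4), locked(d_bay_kitchen)}
    → {at(lab), have(k4), locked(d_bay_kitchen), open(d_kitchen_office)}
  through step 1 (move(bay,lab)): drop {at(lab)}, keep {have(k4), locked(d_bay_kitchen), open(d_kitchen_office)}, require {at(bay), open(d_lab_bay)}
    → {at(bay), have(k4), locked(d_bay_kitchen), open(d_kitchen_office), open(d_lab_bay)}

== RESULT ==
["at(bay)", "have(k4)", "locked(d_bay_kitchen)", "open(d_kitchen_office)", "open(d_lab_bay)"]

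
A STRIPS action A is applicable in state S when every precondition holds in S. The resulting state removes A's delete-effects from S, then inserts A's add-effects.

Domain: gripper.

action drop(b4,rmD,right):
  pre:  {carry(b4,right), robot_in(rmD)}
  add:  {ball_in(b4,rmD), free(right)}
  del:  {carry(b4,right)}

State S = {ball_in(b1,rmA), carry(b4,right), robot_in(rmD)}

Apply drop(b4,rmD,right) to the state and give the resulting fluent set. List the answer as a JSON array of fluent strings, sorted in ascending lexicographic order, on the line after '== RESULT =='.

Progress:
  pre ⊆ S: {carry(b4,right), robot_in(rmD)} ⊆ S  — applicable
  S \ del = {ball_in(b1,rmA), robot_in(rmD)}
  ∪ add   = {ball_in(b1,rmA), ball_in(b4,rmD), free(right), robot_in(rmD)}

== RESULT ==
["ball_in(b1,rmA)", "ball_in(b4,rmD)", "free(right)", "robot_in(rmD)"]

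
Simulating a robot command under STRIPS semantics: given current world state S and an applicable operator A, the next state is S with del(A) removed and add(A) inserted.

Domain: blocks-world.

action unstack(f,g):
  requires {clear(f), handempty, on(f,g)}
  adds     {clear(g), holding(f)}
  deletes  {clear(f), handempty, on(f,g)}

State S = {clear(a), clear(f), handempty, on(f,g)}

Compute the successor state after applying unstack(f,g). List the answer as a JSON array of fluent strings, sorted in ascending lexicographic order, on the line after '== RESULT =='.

Progress:
  pre ⊆ S: {clear(f), handempty, on(f,g)} ⊆ S  — applicable
  S \ del = {clear(a)}
  ∪ add   = {clear(a), clear(g), holding(f)}

== RESULT ==
["clear(a)", "clear(g)", "holding(f)"]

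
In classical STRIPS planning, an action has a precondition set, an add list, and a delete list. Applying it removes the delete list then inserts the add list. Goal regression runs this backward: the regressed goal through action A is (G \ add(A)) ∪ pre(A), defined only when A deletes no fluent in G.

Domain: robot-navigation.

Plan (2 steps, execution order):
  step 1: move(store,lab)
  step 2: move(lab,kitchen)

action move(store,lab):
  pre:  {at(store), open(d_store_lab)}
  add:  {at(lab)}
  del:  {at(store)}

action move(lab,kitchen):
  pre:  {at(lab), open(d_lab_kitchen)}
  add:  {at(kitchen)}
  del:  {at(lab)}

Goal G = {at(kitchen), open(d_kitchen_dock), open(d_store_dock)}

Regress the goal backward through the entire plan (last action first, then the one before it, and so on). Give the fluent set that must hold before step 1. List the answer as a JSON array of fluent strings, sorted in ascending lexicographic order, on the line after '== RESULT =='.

Regress step by step:
  through step 2 (move(lab,kitchen)): drop {at(kitchen)}, keep {open(d_kitchen_dock), open(d_store_dock)}, require {at(lab), open(d_lab_kitchen)}
    → {at(lab), open(d_kitchen_dock), open(d_lab_kitchen), open(d_store_dock)}
  through step 1 (move(store,lab)): drop {at(lab)}, keep {open(d_kitchen_dock), open(d_lab_kitchen), open(d_store_dock)}, require {at(store), open(d_store_lab)}
    → {at(store), open(d_kitchen_dock), open(d_lab_kitchen), open(d_store_dock), open(d_store_lab)}

== RESULT ==
["at(store)", "open(d_kitchen_dock)", "open(d_lab_kitchen)", "open(d_store_dock)", "open(d_store_lab)"]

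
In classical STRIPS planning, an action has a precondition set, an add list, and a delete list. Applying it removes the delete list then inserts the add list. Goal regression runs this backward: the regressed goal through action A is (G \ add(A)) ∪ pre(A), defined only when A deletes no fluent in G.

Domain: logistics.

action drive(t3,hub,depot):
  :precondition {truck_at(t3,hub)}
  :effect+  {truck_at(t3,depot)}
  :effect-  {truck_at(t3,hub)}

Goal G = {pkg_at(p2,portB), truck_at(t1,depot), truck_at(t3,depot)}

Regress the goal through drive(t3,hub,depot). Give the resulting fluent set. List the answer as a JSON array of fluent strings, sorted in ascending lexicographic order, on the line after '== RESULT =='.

Regress:
  G ∩ del = {}  (empty — regression defined)
  G \ add = {pkg_at(p2,portB), truck_at(t1,depot), truck_at(t3,depot)} \ {truck_at(t3,depot)} = {pkg_at(p2,portB), truck_at(t1,depot)}
  ∪ pre   = {pkg_at(p2,portB), truck_at(t1,depot)} ∪ {truck_at(t3,hub)}
          = {pkg_at(p2,portB), truck_at(t1,depot), truck_at(t3,hub)}

== RESULT ==
["pkg_at(p2,portB)", "truck_at(t1,depot)", "truck_at(t3,hub)"]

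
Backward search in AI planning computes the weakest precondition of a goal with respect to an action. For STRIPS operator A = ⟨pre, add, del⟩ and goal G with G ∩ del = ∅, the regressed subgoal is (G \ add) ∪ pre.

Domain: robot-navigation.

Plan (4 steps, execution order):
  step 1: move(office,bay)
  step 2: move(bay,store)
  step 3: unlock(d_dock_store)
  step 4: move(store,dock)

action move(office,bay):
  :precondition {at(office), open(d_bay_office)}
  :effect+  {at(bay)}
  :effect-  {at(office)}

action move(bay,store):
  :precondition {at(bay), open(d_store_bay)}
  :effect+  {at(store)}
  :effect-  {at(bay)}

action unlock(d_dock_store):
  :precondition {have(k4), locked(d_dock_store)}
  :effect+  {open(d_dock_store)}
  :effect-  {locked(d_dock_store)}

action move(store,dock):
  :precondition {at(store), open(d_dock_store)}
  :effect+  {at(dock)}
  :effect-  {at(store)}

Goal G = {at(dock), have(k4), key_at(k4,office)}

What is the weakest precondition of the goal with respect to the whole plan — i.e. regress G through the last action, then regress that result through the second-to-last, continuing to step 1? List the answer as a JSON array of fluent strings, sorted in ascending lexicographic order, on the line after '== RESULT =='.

Work backward from the goal:
  through step 4 (move(store,dock)): drop {at(dock)}, keep {have(k4), key_at(k4,office)}, require {at(store), open(d_dock_store)}
    → {at(store), have(k4), key_at(k4,office), open(d_dock_store)}
  through step 3 (unlock(d_dock_store)): drop {open(d_dock_store)}, keep {at(store), have(k4), key_at(k4,office)}, require {have(k4), locked(d_dock_store)}
    → {at(store), have(k4), key_at(k4,office), locked(d_dock_store)}
  through step 2 (move(bay,store)): drop {at(store)}, keep {have(k4), key_at(k4,office), locked(d_dock_store)}, require {at(bay), open(d_store_bay)}
    → {at(bay), have(k4), key_at(k4,office), locked(d_dock_store), open(d_store_bay)}
  through step 1 (move(office,bay)): drop {at(bay)}, keep {have(k4), key_at(k4,office), locked(d_dock_store), open(d_store_bay)}, require {at(office), open(d_bay_office)}
    → {at(office), have(k4), key_at(k4,office), locked(d_dock_store), open(d_bay_office), open(d_store_bay)}

== RESULT ==
["at(office)", "have(k4)", "key_at(k4,office)", "locked(d_dock_store)", "open(d_bay_office)", "open(d_store_bay)"]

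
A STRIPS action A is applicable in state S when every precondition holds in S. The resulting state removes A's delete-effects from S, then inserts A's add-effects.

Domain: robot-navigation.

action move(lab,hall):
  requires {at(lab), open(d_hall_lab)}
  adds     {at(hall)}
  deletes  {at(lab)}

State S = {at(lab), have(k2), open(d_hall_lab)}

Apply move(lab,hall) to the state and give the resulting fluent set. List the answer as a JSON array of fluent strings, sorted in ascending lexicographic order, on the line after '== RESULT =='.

Compute (S \ del) ∪ add:
  pre ⊆ S: {at(lab), open(d_hall_lab)} ⊆ S  — applicable
  S \ del = {have(k2), open(d_hall_lab)}
  ∪ add   = {at(hall), have(k2), open(d_hall_lab)}

== RESULT ==
["at(hall)", "have(k2)", "open(d_hall_lab)"]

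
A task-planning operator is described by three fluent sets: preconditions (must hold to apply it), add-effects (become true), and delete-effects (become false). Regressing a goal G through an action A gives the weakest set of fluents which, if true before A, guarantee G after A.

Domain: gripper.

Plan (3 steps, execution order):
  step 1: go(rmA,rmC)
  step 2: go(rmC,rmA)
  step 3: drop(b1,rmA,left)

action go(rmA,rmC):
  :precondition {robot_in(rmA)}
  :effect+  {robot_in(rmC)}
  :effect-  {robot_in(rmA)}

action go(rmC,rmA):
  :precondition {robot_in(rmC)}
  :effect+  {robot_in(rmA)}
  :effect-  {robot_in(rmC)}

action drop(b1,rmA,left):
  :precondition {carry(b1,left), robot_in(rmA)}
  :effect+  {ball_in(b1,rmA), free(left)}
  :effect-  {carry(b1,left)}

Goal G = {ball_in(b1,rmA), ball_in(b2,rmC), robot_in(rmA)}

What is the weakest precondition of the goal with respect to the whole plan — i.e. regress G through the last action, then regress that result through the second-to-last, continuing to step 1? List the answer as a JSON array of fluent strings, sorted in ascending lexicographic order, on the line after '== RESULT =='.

Regress step by step:
  through step 3 (drop(b1,rmA,left)): drop {ball_in(b1,rmA)}, keep {ball_in(b2,rmC), robot_in(rmA)}, require {carry(b1,left), robot_in(rmA)}
    → {ball_in(b2,rmC), carry(b1,left), robot_in(rmA)}
  through step 2 (go(rmC,rmA)): drop {robot_in(rmA)}, keep {ball_in(b2,rmC), carry(b1,left)}, require {robot_in(rmC)}
    → {ball_in(b2,rmC), carry(b1,left), robot_in(rmC)}
  through step 1 (go(rmA,rmC)): drop {robot_in(rmC)}, keep {ball_in(b2,rmC), carry(b1,left)}, require {robot_in(rmA)}
    → {ball_in(b2,rmC), carry(b1,left), robot_in(rmA)}

== RESULT ==
["ball_in(b2,rmC)", "carry(b1,left)", "robot_in(rmA)"]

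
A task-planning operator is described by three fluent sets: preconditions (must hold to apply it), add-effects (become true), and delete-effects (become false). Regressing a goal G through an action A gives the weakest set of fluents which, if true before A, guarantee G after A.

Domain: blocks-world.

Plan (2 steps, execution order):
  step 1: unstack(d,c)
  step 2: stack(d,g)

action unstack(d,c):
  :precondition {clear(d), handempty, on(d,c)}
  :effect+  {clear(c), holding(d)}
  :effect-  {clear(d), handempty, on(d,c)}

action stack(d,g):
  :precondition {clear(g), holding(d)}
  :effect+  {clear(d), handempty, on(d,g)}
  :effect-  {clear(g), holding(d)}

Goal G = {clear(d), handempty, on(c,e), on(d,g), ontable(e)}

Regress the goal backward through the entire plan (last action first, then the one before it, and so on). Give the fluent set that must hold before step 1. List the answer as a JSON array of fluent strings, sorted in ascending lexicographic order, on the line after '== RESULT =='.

Work backward from the goal:
  through step 2 (stack(d,g)): drop {clear(d), handempty, on(d,g)}, keep {on(c,e), ontable(e)}, require {clear(g), holding(d)}
    → {clear(g), holding(d), on(c,e), ontable(e)}
  through step 1 (unstack(d,c)): drop {holding(d)}, keep {clear(g), on(c,e), ontable(e)}, require {clear(d), handempty, on(d,c)}
    → {clear(d), clear(g), handempty, on(c,e), on(d,c), ontable(e)}

== RESULT ==
["clear(d)", "clear(g)", "handempty", "on(c,e)", "on(d,c)", "ontable(e)"]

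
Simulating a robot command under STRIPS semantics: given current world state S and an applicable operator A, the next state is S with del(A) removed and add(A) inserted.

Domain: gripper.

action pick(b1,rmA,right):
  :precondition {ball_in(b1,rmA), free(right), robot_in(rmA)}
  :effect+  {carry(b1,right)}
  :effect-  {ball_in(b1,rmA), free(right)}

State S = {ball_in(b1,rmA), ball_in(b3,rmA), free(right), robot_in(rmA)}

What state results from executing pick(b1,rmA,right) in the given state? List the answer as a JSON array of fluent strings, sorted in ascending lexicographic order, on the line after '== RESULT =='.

Compute (S \ del) ∪ add:
  pre ⊆ S: {ball_in(b1,rmA), free(right), robot_in(rmA)} ⊆ S  — applicable
  S \ del = {ball_in(b3,rmA), robot_in(rmA)}
  ∪ add   = {ball_in(b3,rmA), carry(b1,right), robot_in(rmA)}

== RESULT ==
["ball_in(b3,rmA)", "carry(b1,right)", "robot_in(rmA)"]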